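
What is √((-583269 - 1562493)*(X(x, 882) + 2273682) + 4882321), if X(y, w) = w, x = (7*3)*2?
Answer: I*√4880668115447 ≈ 2.2092e+6*I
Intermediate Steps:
x = 42 (x = 21*2 = 42)
√((-583269 - 1562493)*(X(x, 882) + 2273682) + 4882321) = √((-583269 - 1562493)*(882 + 2273682) + 4882321) = √(-2145762*2274564 + 4882321) = √(-4880672997768 + 4882321) = √(-4880668115447) = I*√4880668115447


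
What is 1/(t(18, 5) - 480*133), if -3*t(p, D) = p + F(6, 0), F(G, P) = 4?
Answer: -3/191542 ≈ -1.5662e-5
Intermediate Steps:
t(p, D) = -4/3 - p/3 (t(p, D) = -(p + 4)/3 = -(4 + p)/3 = -4/3 - p/3)
1/(t(18, 5) - 480*133) = 1/((-4/3 - 1/3*18) - 480*133) = 1/((-4/3 - 6) - 63840) = 1/(-22/3 - 63840) = 1/(-191542/3) = -3/191542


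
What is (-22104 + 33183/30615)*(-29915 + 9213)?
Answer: 4669548481818/10205 ≈ 4.5757e+8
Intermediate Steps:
(-22104 + 33183/30615)*(-29915 + 9213) = (-22104 + 33183*(1/30615))*(-20702) = (-22104 + 11061/10205)*(-20702) = -225560259/10205*(-20702) = 4669548481818/10205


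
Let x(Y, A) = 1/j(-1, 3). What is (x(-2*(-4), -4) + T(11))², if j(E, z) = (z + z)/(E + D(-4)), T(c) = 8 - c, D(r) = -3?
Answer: 121/9 ≈ 13.444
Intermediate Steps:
j(E, z) = 2*z/(-3 + E) (j(E, z) = (z + z)/(E - 3) = (2*z)/(-3 + E) = 2*z/(-3 + E))
x(Y, A) = -⅔ (x(Y, A) = 1/(2*3/(-3 - 1)) = 1/(2*3/(-4)) = 1/(2*3*(-¼)) = 1/(-3/2) = -⅔)
(x(-2*(-4), -4) + T(11))² = (-⅔ + (8 - 1*11))² = (-⅔ + (8 - 11))² = (-⅔ - 3)² = (-11/3)² = 121/9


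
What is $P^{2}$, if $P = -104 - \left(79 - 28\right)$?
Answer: $24025$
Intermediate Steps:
$P = -155$ ($P = -104 - 51 = -155$)
$P^{2} = \left(-155\right)^{2} = 24025$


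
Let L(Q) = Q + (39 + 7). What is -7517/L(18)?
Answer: -7517/64 ≈ -117.45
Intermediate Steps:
L(Q) = 46 + Q (L(Q) = Q + 46 = 46 + Q)
-7517/L(18) = -7517/(46 + 18) = -7517/64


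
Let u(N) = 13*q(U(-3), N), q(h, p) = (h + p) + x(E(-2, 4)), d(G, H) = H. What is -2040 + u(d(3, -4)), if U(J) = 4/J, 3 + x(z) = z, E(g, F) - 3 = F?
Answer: -6172/3 ≈ -2057.3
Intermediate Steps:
E(g, F) = 3 + F
x(z) = -3 + z
q(h, p) = 4 + h + p (q(h, p) = (h + p) + (-3 + (3 + 4)) = (h + p) + (-3 + 7) = (h + p) + 4 = 4 + h + p)
u(N) = 104/3 + 13*N (u(N) = 13*(4 + 4/(-3) + N) = 13*(4 + 4*(-⅓) + N) = 13*(4 - 4/3 + N) = 13*(8/3 + N) = 104/3 + 13*N)
-2040 + u(d(3, -4)) = -2040 + (104/3 + 13*(-4)) = -2040 + (104/3 - 52) = -2040 - 52/3 = -6172/3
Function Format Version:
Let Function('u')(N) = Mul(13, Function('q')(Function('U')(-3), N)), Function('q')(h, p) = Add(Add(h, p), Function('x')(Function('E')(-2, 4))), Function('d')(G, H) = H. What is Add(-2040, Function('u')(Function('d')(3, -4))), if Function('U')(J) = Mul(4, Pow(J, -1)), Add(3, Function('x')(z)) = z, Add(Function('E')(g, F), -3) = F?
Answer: Rational(-6172, 3) ≈ -2057.3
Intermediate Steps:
Function('E')(g, F) = Add(3, F)
Function('x')(z) = Add(-3, z)
Function('q')(h, p) = Add(4, h, p) (Function('q')(h, p) = Add(Add(h, p), Add(-3, Add(3, 4))) = Add(Add(h, p), Add(-3, 7)) = Add(Add(h, p), 4) = Add(4, h, p))
Function('u')(N) = Add(Rational(104, 3), Mul(13, N)) (Function('u')(N) = Mul(13, Add(4, Mul(4, Pow(-3, -1)), N)) = Mul(13, Add(4, Mul(4, Rational(-1, 3)), N)) = Mul(13, Add(4, Rational(-4, 3), N)) = Mul(13, Add(Rational(8, 3), N)) = Add(Rational(104, 3), Mul(13, N)))
Add(-2040, Function('u')(Function('d')(3, -4))) = Add(-2040, Add(Rational(104, 3), Mul(13, -4))) = Add(-2040, Add(Rational(104, 3), -52)) = Add(-2040, Rational(-52, 3)) = Rational(-6172, 3)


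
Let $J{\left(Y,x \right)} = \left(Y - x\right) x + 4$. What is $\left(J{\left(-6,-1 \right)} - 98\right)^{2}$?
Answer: $7921$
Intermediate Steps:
$J{\left(Y,x \right)} = 4 + x \left(Y - x\right)$ ($J{\left(Y,x \right)} = x \left(Y - x\right) + 4 = 4 + x \left(Y - x\right)$)
$\left(J{\left(-6,-1 \right)} - 98\right)^{2} = \left(\left(4 - \left(-1\right)^{2} - -6\right) - 98\right)^{2} = \left(\left(4 - 1 + 6\right) - 98\right)^{2} = \left(9 - 98\right)^{2} = \left(-89\right)^{2} = 7921$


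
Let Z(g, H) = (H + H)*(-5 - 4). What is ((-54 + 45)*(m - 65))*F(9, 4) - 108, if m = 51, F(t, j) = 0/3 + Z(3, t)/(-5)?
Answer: 19872/5 ≈ 3974.4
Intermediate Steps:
Z(g, H) = -18*H (Z(g, H) = (2*H)*(-9) = -18*H)
F(t, j) = 18*t/5 (F(t, j) = 0/3 - 18*t/(-5) = 0*(⅓) - 18*t*(-⅕) = 0 + 18*t/5 = 18*t/5)
((-54 + 45)*(m - 65))*F(9, 4) - 108 = ((-54 + 45)*(51 - 65))*((18/5)*9) - 108 = -9*(-14)*(162/5) - 108 = 126*(162/5) - 108 = 20412/5 - 108 = 19872/5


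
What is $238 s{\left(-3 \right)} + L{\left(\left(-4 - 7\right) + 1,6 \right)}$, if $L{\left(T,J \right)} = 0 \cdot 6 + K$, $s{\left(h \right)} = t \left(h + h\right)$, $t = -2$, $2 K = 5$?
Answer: $\frac{5717}{2} \approx 2858.5$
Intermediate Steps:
$K = \frac{5}{2}$ ($K = \frac{1}{2} \cdot 5 = \frac{5}{2} \approx 2.5$)
$s{\left(h \right)} = - 4 h$ ($s{\left(h \right)} = - 2 \left(h + h\right) = - 2 \cdot 2 h = - 4 h$)
$L{\left(T,J \right)} = \frac{5}{2}$ ($L{\left(T,J \right)} = 0 \cdot 6 + \frac{5}{2} = 0 + \frac{5}{2} = \frac{5}{2}$)
$238 s{\left(-3 \right)} + L{\left(\left(-4 - 7\right) + 1,6 \right)} = 238 \left(\left(-4\right) \left(-3\right)\right) + \frac{5}{2} = 238 \cdot 12 + \frac{5}{2} = 2856 + \frac{5}{2} = \frac{5717}{2}$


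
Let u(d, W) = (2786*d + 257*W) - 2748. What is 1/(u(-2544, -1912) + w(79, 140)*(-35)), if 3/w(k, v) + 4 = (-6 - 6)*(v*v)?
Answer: -235204/1783249929959 ≈ -1.3190e-7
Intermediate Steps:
w(k, v) = 3/(-4 - 12*v²) (w(k, v) = 3/(-4 + (-6 - 6)*(v*v)) = 3/(-4 - 12*v²))
u(d, W) = -2748 + 257*W + 2786*d (u(d, W) = (257*W + 2786*d) - 2748 = -2748 + 257*W + 2786*d)
1/(u(-2544, -1912) + w(79, 140)*(-35)) = 1/((-2748 + 257*(-1912) + 2786*(-2544)) - 3/(4 + 12*140²)*(-35)) = 1/((-2748 - 491384 - 7087584) - 3/(4 + 12*19600)*(-35)) = 1/(-7581716 - 3/(4 + 235200)*(-35)) = 1/(-7581716 - 3/235204*(-35)) = 1/(-7581716 + 105/235204) = 1/(-1783249929959/235204) = -235204/1783249929959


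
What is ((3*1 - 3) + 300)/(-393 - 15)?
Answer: -25/34 ≈ -0.73529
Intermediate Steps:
((3*1 - 3) + 300)/(-393 - 15) = ((3 - 3) + 300)/(-408) = (0 + 300)*(-1/408) = 300*(-1/408) = -25/34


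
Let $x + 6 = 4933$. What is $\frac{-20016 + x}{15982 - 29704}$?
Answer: $\frac{15089}{13722} \approx 1.0996$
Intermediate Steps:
$x = 4927$ ($x = -6 + 4933 = 4927$)
$\frac{-20016 + x}{15982 - 29704} = \frac{-20016 + 4927}{15982 - 29704} = - \frac{15089}{-13722} = \left(-15089\right) \left(- \frac{1}{13722}\right) = \frac{15089}{13722}$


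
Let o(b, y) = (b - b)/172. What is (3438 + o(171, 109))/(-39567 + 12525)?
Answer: -573/4507 ≈ -0.12714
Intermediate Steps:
o(b, y) = 0 (o(b, y) = 0*(1/172) = 0)
(3438 + o(171, 109))/(-39567 + 12525) = (3438 + 0)/(-39567 + 12525) = 3438/(-27042) = 3438*(-1/27042) = -573/4507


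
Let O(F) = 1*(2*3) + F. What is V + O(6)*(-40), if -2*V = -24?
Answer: -468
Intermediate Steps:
V = 12 (V = -½*(-24) = 12)
O(F) = 6 + F (O(F) = 1*6 + F = 6 + F)
V + O(6)*(-40) = 12 + (6 + 6)*(-40) = 12 + 12*(-40) = 12 - 480 = -468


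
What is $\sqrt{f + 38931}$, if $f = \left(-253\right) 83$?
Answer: $2 \sqrt{4483} \approx 133.91$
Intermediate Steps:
$f = -20999$
$\sqrt{f + 38931} = \sqrt{-20999 + 38931} = \sqrt{17932} = 2 \sqrt{4483}$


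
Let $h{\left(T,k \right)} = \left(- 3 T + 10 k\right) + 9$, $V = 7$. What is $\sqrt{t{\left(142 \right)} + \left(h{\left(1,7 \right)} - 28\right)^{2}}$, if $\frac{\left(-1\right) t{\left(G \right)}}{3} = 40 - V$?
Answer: $21 \sqrt{5} \approx 46.957$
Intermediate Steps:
$h{\left(T,k \right)} = 9 - 3 T + 10 k$
$t{\left(G \right)} = -99$ ($t{\left(G \right)} = - 3 \left(40 - 7\right) = \left(-3\right) 33 = -99$)
$\sqrt{t{\left(142 \right)} + \left(h{\left(1,7 \right)} - 28\right)^{2}} = \sqrt{-99 + \left(\left(9 - 3 + 10 \cdot 7\right) - 28\right)^{2}} = \sqrt{-99 + \left(\left(9 - 3 + 70\right) - 28\right)^{2}} = \sqrt{-99 + \left(76 - 28\right)^{2}} = \sqrt{-99 + 48^{2}} = \sqrt{-99 + 2304} = \sqrt{2205} = 21 \sqrt{5}$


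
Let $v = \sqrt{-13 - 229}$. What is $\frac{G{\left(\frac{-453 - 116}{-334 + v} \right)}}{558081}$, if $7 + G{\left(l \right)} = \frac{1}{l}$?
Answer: $- \frac{3649}{317548089} - \frac{11 i \sqrt{2}}{317548089} \approx -1.1491 \cdot 10^{-5} - 4.8989 \cdot 10^{-8} i$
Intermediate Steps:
$v = 11 i \sqrt{2}$ ($v = \sqrt{-242} = 11 i \sqrt{2} \approx 15.556 i$)
$G{\left(l \right)} = -7 + \frac{1}{l}$
$\frac{G{\left(\frac{-453 - 116}{-334 + v} \right)}}{558081} = \frac{-7 + \frac{1}{\left(-453 - 116\right) \frac{1}{-334 + 11 i \sqrt{2}}}}{558081} = \left(-7 + \frac{1}{\left(-453 - 116\right) \frac{1}{-334 + 11 i \sqrt{2}}}\right) \frac{1}{558081} = \left(-7 + \frac{1}{\left(-569\right) \frac{1}{-334 + 11 i \sqrt{2}}}\right) \frac{1}{558081} = \left(-7 + \left(\frac{334}{569} - \frac{11 i \sqrt{2}}{569}\right)\right) \frac{1}{558081} = \left(- \frac{3649}{569} - \frac{11 i \sqrt{2}}{569}\right) \frac{1}{558081} = - \frac{3649}{317548089} - \frac{11 i \sqrt{2}}{317548089}$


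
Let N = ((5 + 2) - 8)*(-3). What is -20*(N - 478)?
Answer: 9500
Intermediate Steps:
N = 3 (N = (7 - 8)*(-3) = -1*(-3) = 3)
-20*(N - 478) = -20*(3 - 478) = -20*(-475) = 9500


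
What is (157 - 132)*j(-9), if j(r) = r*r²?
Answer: -18225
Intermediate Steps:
j(r) = r³
(157 - 132)*j(-9) = (157 - 132)*(-9)³ = 25*(-729) = -18225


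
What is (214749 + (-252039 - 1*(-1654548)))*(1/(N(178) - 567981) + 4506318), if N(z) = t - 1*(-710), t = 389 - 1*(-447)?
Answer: 4128109648492965882/566435 ≈ 7.2879e+12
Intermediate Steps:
t = 836 (t = 389 + 447 = 836)
N(z) = 1546 (N(z) = 836 - 1*(-710) = 836 + 710 = 1546)
(214749 + (-252039 - 1*(-1654548)))*(1/(N(178) - 567981) + 4506318) = (214749 + (-252039 - 1*(-1654548)))*(1/(1546 - 567981) + 4506318) = (214749 + (-252039 + 1654548))*(1/(-566435) + 4506318) = (214749 + 1402509)*(-1/566435 + 4506318) = 1617258*(2552536236329/566435) = 4128109648492965882/566435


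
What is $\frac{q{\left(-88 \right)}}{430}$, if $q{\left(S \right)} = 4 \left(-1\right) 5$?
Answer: $- \frac{2}{43} \approx -0.046512$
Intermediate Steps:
$q{\left(S \right)} = -20$ ($q{\left(S \right)} = \left(-4\right) 5 = -20$)
$\frac{q{\left(-88 \right)}}{430} = - \frac{20}{430} = \left(-20\right) \frac{1}{430} = - \frac{2}{43}$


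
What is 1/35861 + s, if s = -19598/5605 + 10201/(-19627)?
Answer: -833906944004/207633934865 ≈ -4.0162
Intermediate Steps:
s = -23254029/5789965 (s = -19598*1/5605 + 10201*(-1/19627) = -19598/5605 - 10201/19627 = -23254029/5789965 ≈ -4.0163)
1/35861 + s = 1/35861 - 23254029/5789965 = -833906944004/207633934865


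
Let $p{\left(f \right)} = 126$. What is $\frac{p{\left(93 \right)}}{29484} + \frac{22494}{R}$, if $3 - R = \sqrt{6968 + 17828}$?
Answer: $- \frac{15766001}{5800158} - \frac{44988 \sqrt{6199}}{24787} \approx -145.62$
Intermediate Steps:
$R = 3 - 2 \sqrt{6199}$ ($R = 3 - \sqrt{6968 + 17828} = 3 - \sqrt{24796} = 3 - 2 \sqrt{6199} \approx -154.47$)
$\frac{p{\left(93 \right)}}{29484} + \frac{22494}{R} = \frac{126}{29484} + \frac{22494}{3 - 2 \sqrt{6199}} = 126 \cdot \frac{1}{29484} + \frac{22494}{3 - 2 \sqrt{6199}} = \frac{1}{234} + \frac{22494}{3 - 2 \sqrt{6199}}$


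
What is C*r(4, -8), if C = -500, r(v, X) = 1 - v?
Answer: 1500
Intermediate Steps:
C*r(4, -8) = -500*(1 - 1*4) = -500*(1 - 4) = -500*(-3) = 1500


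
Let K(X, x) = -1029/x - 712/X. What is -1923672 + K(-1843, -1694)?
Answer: -857968810807/446006 ≈ -1.9237e+6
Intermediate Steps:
-1923672 + K(-1843, -1694) = -1923672 + (-1029/(-1694) - 712/(-1843)) = -1923672 + (-1029*(-1/1694) - 712*(-1/1843)) = -1923672 + (147/242 + 712/1843) = -1923672 + 443225/446006 = -857968810807/446006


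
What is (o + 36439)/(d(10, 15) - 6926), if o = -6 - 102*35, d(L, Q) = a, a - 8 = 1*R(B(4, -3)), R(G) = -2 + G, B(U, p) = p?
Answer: -32863/6923 ≈ -4.7469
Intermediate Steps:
a = 3 (a = 8 + 1*(-2 - 3) = 8 + 1*(-5) = 8 - 5 = 3)
d(L, Q) = 3
o = -3576 (o = -6 - 3570 = -3576)
(o + 36439)/(d(10, 15) - 6926) = (-3576 + 36439)/(3 - 6926) = 32863/(-6923) = 32863*(-1/6923) = -32863/6923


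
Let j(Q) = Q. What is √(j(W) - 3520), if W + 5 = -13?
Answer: I*√3538 ≈ 59.481*I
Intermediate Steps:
W = -18 (W = -5 - 13 = -18)
√(j(W) - 3520) = √(-18 - 3520) = √(-3538) = I*√3538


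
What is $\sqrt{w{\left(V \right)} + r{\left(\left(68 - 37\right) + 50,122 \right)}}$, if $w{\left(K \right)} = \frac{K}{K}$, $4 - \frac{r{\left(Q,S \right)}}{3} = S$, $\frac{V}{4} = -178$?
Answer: $i \sqrt{353} \approx 18.788 i$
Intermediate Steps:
$V = -712$ ($V = 4 \left(-178\right) = -712$)
$r{\left(Q,S \right)} = 12 - 3 S$
$w{\left(K \right)} = 1$
$\sqrt{w{\left(V \right)} + r{\left(\left(68 - 37\right) + 50,122 \right)}} = \sqrt{1 + \left(12 - 366\right)} = \sqrt{1 - 354} = \sqrt{-353} = i \sqrt{353}$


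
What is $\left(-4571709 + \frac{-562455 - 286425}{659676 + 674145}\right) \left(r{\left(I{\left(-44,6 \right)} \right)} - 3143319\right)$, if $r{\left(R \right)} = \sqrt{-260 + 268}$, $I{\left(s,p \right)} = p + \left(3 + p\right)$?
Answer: $\frac{6389154540073106037}{444607} - \frac{4065228212646 \sqrt{2}}{444607} \approx 1.437 \cdot 10^{13}$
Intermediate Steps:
$I{\left(s,p \right)} = 3 + 2 p$
$r{\left(R \right)} = 2 \sqrt{2}$ ($r{\left(R \right)} = \sqrt{8} = 2 \sqrt{2}$)
$\left(-4571709 + \frac{-562455 - 286425}{659676 + 674145}\right) \left(r{\left(I{\left(-44,6 \right)} \right)} - 3143319\right) = \left(-4571709 + \frac{-562455 - 286425}{659676 + 674145}\right) \left(2 \sqrt{2} - 3143319\right) = \left(-4571709 - \frac{848880}{1333821}\right) \left(-3143319 + 2 \sqrt{2}\right) = \left(-4571709 - \frac{282960}{444607}\right) \left(-3143319 + 2 \sqrt{2}\right) = - \frac{2032614106323 \left(-3143319 + 2 \sqrt{2}\right)}{444607} = \frac{6389154540073106037}{444607} - \frac{4065228212646 \sqrt{2}}{444607}$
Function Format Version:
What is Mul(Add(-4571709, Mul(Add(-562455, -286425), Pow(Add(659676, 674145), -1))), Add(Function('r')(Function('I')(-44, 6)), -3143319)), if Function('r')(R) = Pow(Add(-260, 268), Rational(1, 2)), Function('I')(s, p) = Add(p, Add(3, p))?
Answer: Add(Rational(6389154540073106037, 444607), Mul(Rational(-4065228212646, 444607), Pow(2, Rational(1, 2)))) ≈ 1.4370e+13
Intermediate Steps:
Function('I')(s, p) = Add(3, Mul(2, p))
Function('r')(R) = Mul(2, Pow(2, Rational(1, 2))) (Function('r')(R) = Pow(8, Rational(1, 2)) = Mul(2, Pow(2, Rational(1, 2))))
Mul(Add(-4571709, Mul(Add(-562455, -286425), Pow(Add(659676, 674145), -1))), Add(Function('r')(Function('I')(-44, 6)), -3143319)) = Mul(Add(-4571709, Mul(Add(-562455, -286425), Pow(Add(659676, 674145), -1))), Add(Mul(2, Pow(2, Rational(1, 2))), -3143319)) = Mul(Add(-4571709, Mul(-848880, Pow(1333821, -1))), Add(-3143319, Mul(2, Pow(2, Rational(1, 2))))) = Mul(Add(-4571709, Mul(-848880, Rational(1, 1333821))), Add(-3143319, Mul(2, Pow(2, Rational(1, 2))))) = Mul(Add(-4571709, Rational(-282960, 444607)), Add(-3143319, Mul(2, Pow(2, Rational(1, 2))))) = Mul(Rational(-2032614106323, 444607), Add(-3143319, Mul(2, Pow(2, Rational(1, 2))))) = Add(Rational(6389154540073106037, 444607), Mul(Rational(-4065228212646, 444607), Pow(2, Rational(1, 2))))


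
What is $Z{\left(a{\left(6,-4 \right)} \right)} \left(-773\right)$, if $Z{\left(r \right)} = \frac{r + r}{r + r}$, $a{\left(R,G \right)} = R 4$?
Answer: $-773$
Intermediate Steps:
$a{\left(R,G \right)} = 4 R$
$Z{\left(r \right)} = 1$ ($Z{\left(r \right)} = \frac{2 r}{2 r} = 2 r \frac{1}{2 r} = 1$)
$Z{\left(a{\left(6,-4 \right)} \right)} \left(-773\right) = 1 \left(-773\right) = -773$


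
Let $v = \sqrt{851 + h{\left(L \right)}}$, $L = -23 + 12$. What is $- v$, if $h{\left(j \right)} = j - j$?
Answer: $- \sqrt{851} \approx -29.172$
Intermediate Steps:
$L = -11$
$h{\left(j \right)} = 0$
$v = \sqrt{851}$ ($v = \sqrt{851 + 0} = \sqrt{851} \approx 29.172$)
$- v = - \sqrt{851}$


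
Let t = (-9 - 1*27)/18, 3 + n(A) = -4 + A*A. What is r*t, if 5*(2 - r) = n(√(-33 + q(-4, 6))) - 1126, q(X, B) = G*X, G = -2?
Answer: -2336/5 ≈ -467.20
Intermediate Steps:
q(X, B) = -2*X
n(A) = -7 + A² (n(A) = -3 + (-4 + A*A) = -3 + (-4 + A²) = -7 + A²)
t = -2 (t = (-9 - 27)*(1/18) = -36*1/18 = -2)
r = 1168/5 (r = 2 - ((-7 + (√(-33 - 2*(-4)))²) - 1126)/5 = 2 - ((-7 + (√(-33 + 8))²) - 1126)/5 = 2 - ((-7 + (√(-25))²) - 1126)/5 = 2 - ((-7 + (5*I)²) - 1126)/5 = 2 - ((-7 - 25) - 1126)/5 = 2 - (-32 - 1126)/5 = 2 - ⅕*(-1158) = 2 + 1158/5 = 1168/5 ≈ 233.60)
r*t = (1168/5)*(-2) = -2336/5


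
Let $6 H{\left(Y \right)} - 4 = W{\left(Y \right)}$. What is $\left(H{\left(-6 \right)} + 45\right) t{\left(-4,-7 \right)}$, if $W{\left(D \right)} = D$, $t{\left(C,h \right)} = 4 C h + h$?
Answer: $4690$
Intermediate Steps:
$t{\left(C,h \right)} = h + 4 C h$ ($t{\left(C,h \right)} = 4 C h + h = h + 4 C h$)
$H{\left(Y \right)} = \frac{2}{3} + \frac{Y}{6}$
$\left(H{\left(-6 \right)} + 45\right) t{\left(-4,-7 \right)} = \left(\left(\frac{2}{3} + \frac{1}{6} \left(-6\right)\right) + 45\right) \left(- 7 \left(1 + 4 \left(-4\right)\right)\right) = \left(\left(\frac{2}{3} - 1\right) + 45\right) \left(- 7 \left(1 - 16\right)\right) = \left(- \frac{1}{3} + 45\right) \left(\left(-7\right) \left(-15\right)\right) = \frac{134}{3} \cdot 105 = 4690$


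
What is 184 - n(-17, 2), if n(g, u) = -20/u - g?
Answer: 177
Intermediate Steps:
n(g, u) = -g - 20/u
184 - n(-17, 2) = 184 - (-1*(-17) - 20/2) = 184 - (17 - 20*1/2) = 184 - (17 - 10) = 184 - 1*7 = 184 - 7 = 177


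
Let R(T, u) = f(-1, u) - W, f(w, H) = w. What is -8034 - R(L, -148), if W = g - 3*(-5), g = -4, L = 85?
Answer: -8022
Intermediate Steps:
W = 11 (W = -4 - 3*(-5) = -4 + 15 = 11)
R(T, u) = -12 (R(T, u) = -1 - 1*11 = -1 - 11 = -12)
-8034 - R(L, -148) = -8034 - 1*(-12) = -8034 + 12 = -8022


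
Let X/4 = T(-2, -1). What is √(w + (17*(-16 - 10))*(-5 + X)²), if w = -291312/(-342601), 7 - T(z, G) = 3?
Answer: I*√443286050170/2879 ≈ 231.26*I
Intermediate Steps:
T(z, G) = 4 (T(z, G) = 7 - 1*3 = 7 - 3 = 4)
X = 16 (X = 4*4 = 16)
w = 2448/2879 (w = -291312*(-1/342601) = 2448/2879 ≈ 0.85030)
√(w + (17*(-16 - 10))*(-5 + X)²) = √(2448/2879 + (17*(-16 - 10))*(-5 + 16)²) = √(2448/2879 + (17*(-26))*11²) = √(2448/2879 - 442*121) = √(2448/2879 - 53482) = √(-153972230/2879) = I*√443286050170/2879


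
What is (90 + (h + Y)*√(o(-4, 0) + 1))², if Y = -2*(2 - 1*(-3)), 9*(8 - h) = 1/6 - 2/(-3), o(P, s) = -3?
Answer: 11797031/1458 - 1130*I*√2/3 ≈ 8091.2 - 532.69*I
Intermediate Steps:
h = 427/54 (h = 8 - (1/6 - 2/(-3))/9 = 8 - (1*(⅙) - 2*(-⅓))/9 = 8 - (⅙ + ⅔)/9 = 8 - ⅑*⅚ = 8 - 5/54 = 427/54 ≈ 7.9074)
Y = -10 (Y = -2*(2 + 3) = -2*5 = -10)
(90 + (h + Y)*√(o(-4, 0) + 1))² = (90 + (427/54 - 10)*√(-3 + 1))² = (90 - 113*I*√2/54)²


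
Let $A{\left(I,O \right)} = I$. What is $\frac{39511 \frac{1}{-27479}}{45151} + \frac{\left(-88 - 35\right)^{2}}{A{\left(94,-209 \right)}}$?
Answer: $\frac{18770612079407}{116626206926} \approx 160.95$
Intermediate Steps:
$\frac{39511 \frac{1}{-27479}}{45151} + \frac{\left(-88 - 35\right)^{2}}{A{\left(94,-209 \right)}} = \frac{39511 \frac{1}{-27479}}{45151} + \frac{\left(-88 - 35\right)^{2}}{94} = 39511 \left(- \frac{1}{27479}\right) \frac{1}{45151} + \left(-123\right)^{2} \cdot \frac{1}{94} = \left(- \frac{39511}{27479}\right) \frac{1}{45151} + 15129 \cdot \frac{1}{94} = - \frac{39511}{1240704329} + \frac{15129}{94} = \frac{18770612079407}{116626206926}$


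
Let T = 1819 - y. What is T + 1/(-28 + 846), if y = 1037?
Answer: 639677/818 ≈ 782.00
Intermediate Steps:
T = 782 (T = 1819 - 1*1037 = 1819 - 1037 = 782)
T + 1/(-28 + 846) = 782 + 1/(-28 + 846) = 782 + 1/818 = 639677/818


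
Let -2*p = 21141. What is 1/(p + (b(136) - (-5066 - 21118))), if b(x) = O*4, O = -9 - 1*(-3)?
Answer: 2/31179 ≈ 6.4146e-5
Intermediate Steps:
p = -21141/2 (p = -½*21141 = -21141/2 ≈ -10571.)
O = -6 (O = -9 + 3 = -6)
b(x) = -24 (b(x) = -6*4 = -24)
1/(p + (b(136) - (-5066 - 21118))) = 1/(-21141/2 + (-24 - (-5066 - 21118))) = 1/(-21141/2 + (-24 - 1*(-26184))) = 1/(-21141/2 + (-24 + 26184)) = 1/(-21141/2 + 26160) = 1/(31179/2) = 2/31179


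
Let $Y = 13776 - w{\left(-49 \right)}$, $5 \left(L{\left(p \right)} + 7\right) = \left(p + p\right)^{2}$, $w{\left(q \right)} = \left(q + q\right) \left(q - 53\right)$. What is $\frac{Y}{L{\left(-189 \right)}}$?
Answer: $\frac{2700}{20407} \approx 0.13231$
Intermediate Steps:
$w{\left(q \right)} = 2 q \left(-53 + q\right)$
$L{\left(p \right)} = -7 + \frac{4 p^{2}}{5}$ ($L{\left(p \right)} = -7 + \frac{\left(p + p\right)^{2}}{5} = -7 + \frac{\left(2 p\right)^{2}}{5} = -7 + \frac{4 p^{2}}{5}$)
$Y = 3780$ ($Y = 13776 - 2 \left(-49\right) \left(-53 - 49\right) = 13776 - 2 \left(-49\right) \left(-102\right) = 13776 - 9996 = 3780$)
$\frac{Y}{L{\left(-189 \right)}} = \frac{3780}{-7 + \frac{4 \left(-189\right)^{2}}{5}} = \frac{3780}{-7 + \frac{4}{5} \cdot 35721} = \frac{3780}{-7 + \frac{142884}{5}} = \frac{3780}{\frac{142849}{5}} = 3780 \cdot \frac{5}{142849} = \frac{2700}{20407}$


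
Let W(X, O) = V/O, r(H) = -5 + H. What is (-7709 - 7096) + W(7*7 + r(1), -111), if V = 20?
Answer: -1643375/111 ≈ -14805.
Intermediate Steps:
W(X, O) = 20/O
(-7709 - 7096) + W(7*7 + r(1), -111) = (-7709 - 7096) + 20/(-111) = -14805 + 20*(-1/111) = -14805 - 20/111 = -1643375/111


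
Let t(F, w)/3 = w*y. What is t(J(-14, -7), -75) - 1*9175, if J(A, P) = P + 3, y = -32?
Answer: -1975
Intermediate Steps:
J(A, P) = 3 + P
t(F, w) = -96*w (t(F, w) = 3*(w*(-32)) = 3*(-32*w) = -96*w)
t(J(-14, -7), -75) - 1*9175 = -96*(-75) - 1*9175 = 7200 - 9175 = -1975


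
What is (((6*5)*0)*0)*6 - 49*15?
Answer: -735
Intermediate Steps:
(((6*5)*0)*0)*6 - 49*15 = ((30*0)*0)*6 - 735 = (0*0)*6 - 735 = 0*6 - 735 = 0 - 735 = -735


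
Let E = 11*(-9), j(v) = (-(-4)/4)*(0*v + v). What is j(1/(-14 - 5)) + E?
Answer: -1882/19 ≈ -99.053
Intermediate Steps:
j(v) = v (j(v) = (-(-4)/4)*(0 + v) = (-4*(-¼))*v = 1*v = v)
E = -99
j(1/(-14 - 5)) + E = 1/(-14 - 5) - 99 = 1/(-19) - 99 = -1/19 - 99 = -1882/19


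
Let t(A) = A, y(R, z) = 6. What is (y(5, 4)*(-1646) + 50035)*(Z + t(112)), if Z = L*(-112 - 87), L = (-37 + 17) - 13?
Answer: 268221961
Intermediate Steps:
L = -33 (L = -20 - 13 = -33)
Z = 6567 (Z = -33*(-112 - 87) = -33*(-199) = 6567)
(y(5, 4)*(-1646) + 50035)*(Z + t(112)) = (6*(-1646) + 50035)*(6567 + 112) = (-9876 + 50035)*6679 = 40159*6679 = 268221961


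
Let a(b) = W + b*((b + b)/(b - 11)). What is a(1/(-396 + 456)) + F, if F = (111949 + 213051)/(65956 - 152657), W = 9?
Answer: 9001372229/1714078770 ≈ 5.2514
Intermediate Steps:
a(b) = 9 + 2*b²/(-11 + b) (a(b) = 9 + b*((b + b)/(b - 11)) = 9 + b*((2*b)/(-11 + b)) = 9 + b*(2*b/(-11 + b)) = 9 + 2*b²/(-11 + b))
F = -325000/86701 (F = 325000/(-86701) = 325000*(-1/86701) = -325000/86701 ≈ -3.7485)
a(1/(-396 + 456)) + F = (-99 + 2*(1/(-396 + 456))² + 9/(-396 + 456))/(-11 + 1/(-396 + 456)) - 325000/86701 = (-99 + 2*(1/60)² + 9/60)/(-11 + 1/60) - 325000/86701 = (-99 + 2*(1/60)² + 9*(1/60))/(-11 + 1/60) - 325000/86701 = (-99 + 2*(1/3600) + 3/20)/(-659/60) - 325000/86701 = -60*(-99 + 1/1800 + 3/20)/659 - 325000/86701 = -60/659*(-177929/1800) - 325000/86701 = 177929/19770 - 325000/86701 = 9001372229/1714078770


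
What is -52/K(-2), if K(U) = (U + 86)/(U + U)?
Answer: 52/21 ≈ 2.4762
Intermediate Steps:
K(U) = (86 + U)/(2*U) (K(U) = (86 + U)/((2*U)) = (86 + U)*(1/(2*U)) = (86 + U)/(2*U))
-52/K(-2) = -52*(-4/(86 - 2)) = -52/((½)*(-½)*84) = -52/(-21) = -52*(-1/21) = 52/21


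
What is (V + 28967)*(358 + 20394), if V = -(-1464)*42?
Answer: 1877122160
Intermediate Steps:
V = 61488 (V = -366*(-168) = 61488)
(V + 28967)*(358 + 20394) = (61488 + 28967)*(358 + 20394) = 90455*20752 = 1877122160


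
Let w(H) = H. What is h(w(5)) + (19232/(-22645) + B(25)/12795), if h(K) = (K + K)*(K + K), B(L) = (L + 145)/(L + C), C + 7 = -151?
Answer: 109167065438/1101022545 ≈ 99.151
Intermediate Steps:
C = -158 (C = -7 - 151 = -158)
B(L) = (145 + L)/(-158 + L) (B(L) = (L + 145)/(L - 158) = (145 + L)/(-158 + L))
h(K) = 4*K**2 (h(K) = (2*K)*(2*K) = 4*K**2)
h(w(5)) + (19232/(-22645) + B(25)/12795) = 4*5**2 + (19232/(-22645) + ((145 + 25)/(-158 + 25))/12795) = 4*25 + (19232*(-1/22645) + (170/(-133))*(1/12795)) = 100 + (-19232/22645 - 1/133*170*(1/12795)) = 100 + (-19232/22645 - 170/133*1/12795) = 100 + (-19232/22645 - 34/340347) = 100 - 935189062/1101022545 = 109167065438/1101022545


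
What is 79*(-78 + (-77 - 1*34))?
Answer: -14931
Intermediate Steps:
79*(-78 + (-77 - 1*34)) = 79*(-78 + (-77 - 34)) = 79*(-78 - 111) = 79*(-189) = -14931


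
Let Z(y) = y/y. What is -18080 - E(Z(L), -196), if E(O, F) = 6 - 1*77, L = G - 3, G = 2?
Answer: -18009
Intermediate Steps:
L = -1 (L = 2 - 3 = -1)
Z(y) = 1
E(O, F) = -71 (E(O, F) = 6 - 77 = -71)
-18080 - E(Z(L), -196) = -18080 - 1*(-71) = -18080 + 71 = -18009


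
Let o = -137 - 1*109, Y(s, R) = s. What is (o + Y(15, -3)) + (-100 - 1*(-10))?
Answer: -321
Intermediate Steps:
o = -246 (o = -137 - 109 = -246)
(o + Y(15, -3)) + (-100 - 1*(-10)) = (-246 + 15) + (-100 - 1*(-10)) = -231 + (-100 + 10) = -231 - 90 = -321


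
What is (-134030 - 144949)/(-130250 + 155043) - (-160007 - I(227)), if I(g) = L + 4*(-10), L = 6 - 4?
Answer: 3965832438/24793 ≈ 1.5996e+5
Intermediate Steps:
L = 2
I(g) = -38 (I(g) = 2 + 4*(-10) = 2 - 40 = -38)
(-134030 - 144949)/(-130250 + 155043) - (-160007 - I(227)) = (-134030 - 144949)/(-130250 + 155043) - (-160007 - 1*(-38)) = -278979/24793 - (-160007 + 38) = -278979*1/24793 - 1*(-159969) = -278979/24793 + 159969 = 3965832438/24793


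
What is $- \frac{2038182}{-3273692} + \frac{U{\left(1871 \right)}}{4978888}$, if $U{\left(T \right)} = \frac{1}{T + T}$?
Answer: $\frac{9493341648780191}{15248038009461008} \approx 0.62259$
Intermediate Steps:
$U{\left(T \right)} = \frac{1}{2 T}$
$- \frac{2038182}{-3273692} + \frac{U{\left(1871 \right)}}{4978888} = - \frac{2038182}{-3273692} + \frac{\frac{1}{2} \cdot \frac{1}{1871}}{4978888} = \left(-2038182\right) \left(- \frac{1}{3273692}\right) + \frac{1}{2} \cdot \frac{1}{1871} \cdot \frac{1}{4978888} = \frac{1019091}{1636846} + \frac{1}{3742} \cdot \frac{1}{4978888} = \frac{1019091}{1636846} + \frac{1}{18630998896} = \frac{9493341648780191}{15248038009461008}$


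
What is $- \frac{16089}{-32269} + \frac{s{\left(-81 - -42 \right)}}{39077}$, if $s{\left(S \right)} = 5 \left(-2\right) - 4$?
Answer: $\frac{27315569}{54825031} \approx 0.49823$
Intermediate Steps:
$s{\left(S \right)} = -14$ ($s{\left(S \right)} = -10 - 4 = -14$)
$- \frac{16089}{-32269} + \frac{s{\left(-81 - -42 \right)}}{39077} = - \frac{16089}{-32269} - \frac{14}{39077} = \left(-16089\right) \left(- \frac{1}{32269}\right) - \frac{14}{39077} = \frac{16089}{32269} - \frac{14}{39077} = \frac{27315569}{54825031}$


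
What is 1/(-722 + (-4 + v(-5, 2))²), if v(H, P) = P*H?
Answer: -1/526 ≈ -0.0019011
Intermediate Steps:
v(H, P) = H*P
1/(-722 + (-4 + v(-5, 2))²) = 1/(-722 + (-4 - 5*2)²) = 1/(-722 + (-4 - 10)²) = 1/(-722 + (-14)²) = 1/(-722 + 196) = 1/(-526) = -1/526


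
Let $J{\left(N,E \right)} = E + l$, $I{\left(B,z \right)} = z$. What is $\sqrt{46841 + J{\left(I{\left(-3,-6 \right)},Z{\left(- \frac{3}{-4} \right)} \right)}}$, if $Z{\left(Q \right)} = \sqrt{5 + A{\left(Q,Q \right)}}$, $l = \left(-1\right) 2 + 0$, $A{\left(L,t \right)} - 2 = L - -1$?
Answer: $\frac{\sqrt{187356 + 2 \sqrt{35}}}{2} \approx 216.43$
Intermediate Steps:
$A{\left(L,t \right)} = 3 + L$ ($A{\left(L,t \right)} = 2 + \left(L - -1\right) = 2 + \left(L + 1\right) = 2 + \left(1 + L\right) = 3 + L$)
$l = -2$ ($l = -2 + 0 = -2$)
$Z{\left(Q \right)} = \sqrt{8 + Q}$ ($Z{\left(Q \right)} = \sqrt{5 + \left(3 + Q\right)} = \sqrt{8 + Q}$)
$J{\left(N,E \right)} = -2 + E$ ($J{\left(N,E \right)} = E - 2 = -2 + E$)
$\sqrt{46841 + J{\left(I{\left(-3,-6 \right)},Z{\left(- \frac{3}{-4} \right)} \right)}} = \sqrt{46841 - \left(2 - \sqrt{8 - \frac{3}{-4}}\right)} = \sqrt{46841 - \left(2 - \sqrt{8 - - \frac{3}{4}}\right)} = \sqrt{46841 - \left(2 - \sqrt{8 + \frac{3}{4}}\right)} = \sqrt{46841 - \left(2 - \sqrt{\frac{35}{4}}\right)} = \sqrt{46841 - \left(2 - \frac{\sqrt{35}}{2}\right)} = \sqrt{46839 + \frac{\sqrt{35}}{2}}$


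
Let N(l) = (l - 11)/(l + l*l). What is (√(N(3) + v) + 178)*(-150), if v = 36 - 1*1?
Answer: -26700 - 50*√309 ≈ -27579.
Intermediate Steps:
N(l) = (-11 + l)/(l + l²)
v = 35 (v = 36 - 1 = 35)
(√(N(3) + v) + 178)*(-150) = (√((-11 + 3)/(3*(1 + 3)) + 35) + 178)*(-150) = (√((⅓)*(-8)/4 + 35) + 178)*(-150) = (√((⅓)*(¼)*(-8) + 35) + 178)*(-150) = (√(-⅔ + 35) + 178)*(-150) = (√(103/3) + 178)*(-150) = (√309/3 + 178)*(-150) = (178 + √309/3)*(-150) = -26700 - 50*√309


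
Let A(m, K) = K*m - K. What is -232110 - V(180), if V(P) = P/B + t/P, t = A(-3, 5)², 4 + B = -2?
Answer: -2088740/9 ≈ -2.3208e+5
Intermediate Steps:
B = -6 (B = -4 - 2 = -6)
A(m, K) = -K + K*m
t = 400 (t = (5*(-1 - 3))² = (5*(-4))² = (-20)² = 400)
V(P) = 400/P - P/6 (V(P) = P/(-6) + 400/P = P*(-⅙) + 400/P = -P/6 + 400/P = 400/P - P/6)
-232110 - V(180) = -232110 - (400/180 - ⅙*180) = -232110 - (400*(1/180) - 30) = -232110 - (20/9 - 30) = -232110 - 1*(-250/9) = -232110 + 250/9 = -2088740/9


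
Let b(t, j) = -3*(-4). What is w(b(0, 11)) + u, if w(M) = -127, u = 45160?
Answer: 45033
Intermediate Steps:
b(t, j) = 12
w(b(0, 11)) + u = -127 + 45160 = 45033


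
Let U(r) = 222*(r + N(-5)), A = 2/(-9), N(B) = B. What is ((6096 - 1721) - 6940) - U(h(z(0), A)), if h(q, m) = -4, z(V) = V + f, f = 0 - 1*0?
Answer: -567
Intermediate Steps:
f = 0 (f = 0 + 0 = 0)
z(V) = V (z(V) = V + 0 = V)
A = -2/9 (A = 2*(-1/9) = -2/9 ≈ -0.22222)
U(r) = -1110 + 222*r (U(r) = 222*(r - 5) = 222*(-5 + r) = -1110 + 222*r)
((6096 - 1721) - 6940) - U(h(z(0), A)) = ((6096 - 1721) - 6940) - (-1110 + 222*(-4)) = (4375 - 6940) - (-1110 - 888) = -2565 - 1*(-1998) = -2565 + 1998 = -567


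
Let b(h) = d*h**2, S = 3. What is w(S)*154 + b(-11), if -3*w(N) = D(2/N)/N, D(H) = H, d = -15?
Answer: -49313/27 ≈ -1826.4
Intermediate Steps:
w(N) = -2/(3*N**2) (w(N) = -2/N/(3*N) = -2/(3*N**2))
b(h) = -15*h**2
w(S)*154 + b(-11) = -2/3/3**2*154 - 15*(-11)**2 = -2/3*1/9*154 - 15*121 = -2/27*154 - 1815 = -308/27 - 1815 = -49313/27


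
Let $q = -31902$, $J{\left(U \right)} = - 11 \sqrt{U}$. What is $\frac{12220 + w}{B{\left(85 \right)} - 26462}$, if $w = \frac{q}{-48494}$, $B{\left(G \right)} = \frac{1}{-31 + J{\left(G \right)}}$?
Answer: $- \frac{73110116011210187}{158308960928005117} + \frac{3259457201 \sqrt{85}}{158308960928005117} \approx -0.46182$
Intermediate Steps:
$B{\left(G \right)} = \frac{1}{-31 - 11 \sqrt{G}}$
$w = \frac{15951}{24247}$ ($w = - \frac{31902}{-48494} = \left(-31902\right) \left(- \frac{1}{48494}\right) = \frac{15951}{24247} \approx 0.65785$)
$\frac{12220 + w}{B{\left(85 \right)} - 26462} = \frac{12220 + \frac{15951}{24247}}{- \frac{1}{31 + 11 \sqrt{85}} - 26462} = \frac{296314291}{24247 \left(-26462 - \frac{1}{31 + 11 \sqrt{85}}\right)}$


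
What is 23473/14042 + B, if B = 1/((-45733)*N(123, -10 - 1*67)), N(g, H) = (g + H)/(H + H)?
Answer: 24691367541/14770204078 ≈ 1.6717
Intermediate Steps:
N(g, H) = (H + g)/(2*H) (N(g, H) = (H + g)/((2*H)) = (H + g)*(1/(2*H)) = (H + g)/(2*H))
B = 77/1051859 (B = 1/((-45733)*((((-10 - 1*67) + 123)/(2*(-10 - 1*67))))) = -2*(-10 - 67)/((-10 - 67) + 123)/45733 = -(-154/(-77 + 123))/45733 = -1/(45733*((½)*(-1/77)*46)) = -1/(45733*(-23/77)) = -1/45733*(-77/23) = 77/1051859 ≈ 7.3204e-5)
23473/14042 + B = 23473/14042 + 77/1051859 = 24691367541/14770204078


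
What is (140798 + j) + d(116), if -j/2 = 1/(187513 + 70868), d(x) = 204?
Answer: 36432237760/258381 ≈ 1.4100e+5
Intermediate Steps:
j = -2/258381 (j = -2/(187513 + 70868) = -2/258381 ≈ -7.7405e-6)
(140798 + j) + d(116) = (140798 - 2/258381) + 204 = 36379528036/258381 + 204 = 36432237760/258381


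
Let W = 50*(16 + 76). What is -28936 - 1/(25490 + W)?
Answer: -870684241/30090 ≈ -28936.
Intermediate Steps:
W = 4600 (W = 50*92 = 4600)
-28936 - 1/(25490 + W) = -28936 - 1/(25490 + 4600) = -28936 - 1/30090 = -870684241/30090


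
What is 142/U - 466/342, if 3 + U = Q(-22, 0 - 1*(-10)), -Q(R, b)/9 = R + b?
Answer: -61/5985 ≈ -0.010192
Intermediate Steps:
Q(R, b) = -9*R - 9*b (Q(R, b) = -9*(R + b) = -9*R - 9*b)
U = 105 (U = -3 + (-9*(-22) - 9*(0 - 1*(-10))) = -3 + (198 - 9*(0 + 10)) = -3 + (198 - 9*10) = -3 + (198 - 90) = -3 + 108 = 105)
142/U - 466/342 = 142/105 - 466/342 = 142*(1/105) - 466*1/342 = 142/105 - 233/171 = -61/5985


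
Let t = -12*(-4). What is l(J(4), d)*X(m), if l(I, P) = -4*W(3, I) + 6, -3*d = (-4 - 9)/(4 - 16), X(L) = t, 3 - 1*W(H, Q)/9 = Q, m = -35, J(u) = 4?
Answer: 2016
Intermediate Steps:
W(H, Q) = 27 - 9*Q
t = 48
X(L) = 48
d = -13/36 (d = -(-4 - 9)/(3*(4 - 16)) = -(-13)/(3*(-12)) = -(-13)*(-1)/(3*12) = -1/3*13/12 = -13/36 ≈ -0.36111)
l(I, P) = -102 + 36*I (l(I, P) = -4*(27 - 9*I) + 6 = (-108 + 36*I) + 6 = -102 + 36*I)
l(J(4), d)*X(m) = (-102 + 36*4)*48 = (-102 + 144)*48 = 42*48 = 2016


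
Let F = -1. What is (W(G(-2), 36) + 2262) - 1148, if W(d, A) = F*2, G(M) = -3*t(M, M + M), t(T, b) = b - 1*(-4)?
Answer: 1112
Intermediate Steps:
t(T, b) = 4 + b (t(T, b) = b + 4 = 4 + b)
G(M) = -12 - 6*M (G(M) = -3*(4 + (M + M)) = -3*(4 + 2*M) = -12 - 6*M)
W(d, A) = -2 (W(d, A) = -1*2 = -2)
(W(G(-2), 36) + 2262) - 1148 = (-2 + 2262) - 1148 = 2260 - 1148 = 1112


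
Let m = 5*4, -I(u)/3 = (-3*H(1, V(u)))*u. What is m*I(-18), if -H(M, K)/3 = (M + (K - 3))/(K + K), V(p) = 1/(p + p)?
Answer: 354780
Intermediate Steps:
V(p) = 1/(2*p)
H(M, K) = -3*(-3 + K + M)/(2*K) (H(M, K) = -3*(M + (K - 3))/(K + K) = -3*(M + (-3 + K))/(2*K) = -3*(-3 + K + M)*1/(2*K) = -3*(-3 + K + M)/(2*K))
I(u) = 27*u²*(2 - 1/(2*u)) (I(u) = -3*(-9*(3 - 1/(2*u) - 1*1)/(2*(1/(2*u))))*u = -3*(-9*2*u*(3 - 1/(2*u) - 1)/2)*u = -3*(-9*2*u*(2 - 1/(2*u))/2)*u = -3*(-9*u*(2 - 1/(2*u)))*u = -(-27)*u²*(2 - 1/(2*u)) = 27*u²*(2 - 1/(2*u)))
m = 20
m*I(-18) = 20*((27/2)*(-18)*(-1 + 4*(-18))) = 20*((27/2)*(-18)*(-1 - 72)) = 20*((27/2)*(-18)*(-73)) = 20*17739 = 354780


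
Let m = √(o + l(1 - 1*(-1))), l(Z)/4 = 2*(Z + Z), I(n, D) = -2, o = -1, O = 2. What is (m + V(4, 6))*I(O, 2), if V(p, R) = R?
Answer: -12 - 2*√31 ≈ -23.136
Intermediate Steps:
l(Z) = 16*Z (l(Z) = 4*(2*(Z + Z)) = 4*(2*(2*Z)) = 4*(4*Z) = 16*Z)
m = √31 (m = √(-1 + 16*(1 - 1*(-1))) = √(-1 + 16*(1 + 1)) = √(-1 + 16*2) = √(-1 + 32) = √31 ≈ 5.5678)
(m + V(4, 6))*I(O, 2) = (√31 + 6)*(-2) = (6 + √31)*(-2) = -12 - 2*√31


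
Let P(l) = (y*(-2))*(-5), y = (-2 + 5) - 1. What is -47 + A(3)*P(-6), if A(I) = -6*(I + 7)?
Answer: -1247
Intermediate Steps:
y = 2 (y = 3 - 1 = 2)
P(l) = 20 (P(l) = (2*(-2))*(-5) = -4*(-5) = 20)
A(I) = -42 - 6*I (A(I) = -6*(7 + I) = -(42 + 6*I) = -42 - 6*I)
-47 + A(3)*P(-6) = -47 + (-42 - 6*3)*20 = -47 + (-42 - 18)*20 = -47 - 60*20 = -47 - 1200 = -1247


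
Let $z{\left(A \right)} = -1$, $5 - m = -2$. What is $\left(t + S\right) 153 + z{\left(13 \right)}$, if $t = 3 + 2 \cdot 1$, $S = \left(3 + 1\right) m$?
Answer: $5048$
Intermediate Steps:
$m = 7$ ($m = 5 - -2 = 5 + 2 = 7$)
$S = 28$ ($S = \left(3 + 1\right) 7 = 4 \cdot 7 = 28$)
$t = 5$ ($t = 3 + 2 = 5$)
$\left(t + S\right) 153 + z{\left(13 \right)} = \left(5 + 28\right) 153 - 1 = 33 \cdot 153 - 1 = 5049 - 1 = 5048$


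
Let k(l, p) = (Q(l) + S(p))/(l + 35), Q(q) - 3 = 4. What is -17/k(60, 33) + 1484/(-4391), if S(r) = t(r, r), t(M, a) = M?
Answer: -1430165/35128 ≈ -40.713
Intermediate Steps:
S(r) = r
Q(q) = 7 (Q(q) = 3 + 4 = 7)
k(l, p) = (7 + p)/(35 + l) (k(l, p) = (7 + p)/(l + 35) = (7 + p)/(35 + l))
-17/k(60, 33) + 1484/(-4391) = -17*(35 + 60)/(7 + 33) + 1484/(-4391) = -17/(40/95) + 1484*(-1/4391) = -17/((1/95)*40) - 1484/4391 = -17/8/19 - 1484/4391 = -17*19/8 - 1484/4391 = -323/8 - 1484/4391 = -1430165/35128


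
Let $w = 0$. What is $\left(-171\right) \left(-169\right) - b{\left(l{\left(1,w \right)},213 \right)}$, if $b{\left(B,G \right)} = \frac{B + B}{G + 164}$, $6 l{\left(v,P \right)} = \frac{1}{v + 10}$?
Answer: $\frac{359532458}{12441} \approx 28899.0$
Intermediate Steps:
$l{\left(v,P \right)} = \frac{1}{6 \left(10 + v\right)}$ ($l{\left(v,P \right)} = \frac{1}{6 \left(v + 10\right)} = \frac{1}{6 \left(10 + v\right)}$)
$b{\left(B,G \right)} = \frac{2 B}{164 + G}$
$\left(-171\right) \left(-169\right) - b{\left(l{\left(1,w \right)},213 \right)} = \left(-171\right) \left(-169\right) - \frac{2 \frac{1}{6 \left(10 + 1\right)}}{164 + 213} = 28899 - \frac{2 \frac{1}{6 \cdot 11}}{377} = 28899 - 2 \cdot \frac{1}{6} \cdot \frac{1}{11} \cdot \frac{1}{377} = 28899 - 2 \cdot \frac{1}{66} \cdot \frac{1}{377} = 28899 - \frac{1}{12441} = \frac{359532458}{12441}$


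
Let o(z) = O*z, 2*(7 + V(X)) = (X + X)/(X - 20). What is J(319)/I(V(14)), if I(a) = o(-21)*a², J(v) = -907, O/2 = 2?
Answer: 2721/21952 ≈ 0.12395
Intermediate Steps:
O = 4 (O = 2*2 = 4)
V(X) = -7 + X/(-20 + X) (V(X) = -7 + ((X + X)/(X - 20))/2 = -7 + ((2*X)/(-20 + X))/2 = -7 + (2*X/(-20 + X))/2 = -7 + X/(-20 + X))
o(z) = 4*z
I(a) = -84*a² (I(a) = (4*(-21))*a² = -84*a²)
J(319)/I(V(14)) = -907*(-(-20 + 14)²/(336*(70 - 3*14)²)) = -907*(-3/(28*(70 - 42)²)) = -907/((-84*(2*(-⅙)*28)²)) = -907/((-84*(-28/3)²)) = -907/((-84*784/9)) = -907/(-21952/3) = -907*(-3/21952) = 2721/21952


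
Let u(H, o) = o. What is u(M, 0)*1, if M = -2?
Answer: 0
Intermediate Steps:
u(M, 0)*1 = 0*1 = 0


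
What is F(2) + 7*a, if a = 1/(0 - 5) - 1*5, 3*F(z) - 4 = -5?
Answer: -551/15 ≈ -36.733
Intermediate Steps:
F(z) = -1/3 (F(z) = 4/3 + (1/3)*(-5) = 4/3 - 5/3 = -1/3)
a = -26/5 (a = 1/(-5) - 5 = -1/5 - 5 = -26/5 ≈ -5.2000)
F(2) + 7*a = -1/3 + 7*(-26/5) = -1/3 - 182/5 = -551/15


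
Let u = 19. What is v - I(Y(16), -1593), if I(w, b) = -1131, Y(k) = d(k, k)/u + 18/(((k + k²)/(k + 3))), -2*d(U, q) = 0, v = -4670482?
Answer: -4669351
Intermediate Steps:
d(U, q) = 0 (d(U, q) = -½*0 = 0)
Y(k) = 18*(3 + k)/(k + k²) (Y(k) = 0/19 + 18/(((k + k²)/(k + 3))) = 0*(1/19) + 18/(((k + k²)/(3 + k))) = 0 + 18/(((k + k²)/(3 + k))) = 0 + 18*((3 + k)/(k + k²)) = 0 + 18*(3 + k)/(k + k²) = 18*(3 + k)/(k + k²))
v - I(Y(16), -1593) = -4670482 - 1*(-1131) = -4670482 + 1131 = -4669351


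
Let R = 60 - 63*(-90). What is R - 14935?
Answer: -9205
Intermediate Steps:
R = 5730 (R = 60 + 5670 = 5730)
R - 14935 = 5730 - 14935 = -9205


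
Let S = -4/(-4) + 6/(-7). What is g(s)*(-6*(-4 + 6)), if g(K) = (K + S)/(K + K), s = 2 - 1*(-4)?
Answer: -43/7 ≈ -6.1429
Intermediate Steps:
S = 1/7 (S = -4*(-1/4) + 6*(-1/7) = 1 - 6/7 = 1/7 ≈ 0.14286)
s = 6 (s = 2 + 4 = 6)
g(K) = (1/7 + K)/(2*K) (g(K) = (K + 1/7)/(K + K) = (1/7 + K)/((2*K)) = (1/7 + K)*(1/(2*K)) = (1/7 + K)/(2*K))
g(s)*(-6*(-4 + 6)) = ((1/14)*(1 + 7*6)/6)*(-6*(-4 + 6)) = ((1/14)*(1/6)*(1 + 42))*(-6*2) = ((1/14)*(1/6)*43)*(-12) = (43/84)*(-12) = -43/7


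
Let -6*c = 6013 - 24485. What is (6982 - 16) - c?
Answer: 11662/3 ≈ 3887.3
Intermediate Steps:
c = 9236/3 (c = -(6013 - 24485)/6 = -1/6*(-18472) = 9236/3 ≈ 3078.7)
(6982 - 16) - c = (6982 - 16) - 1*9236/3 = 6966 - 9236/3 = 11662/3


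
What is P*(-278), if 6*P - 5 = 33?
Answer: -5282/3 ≈ -1760.7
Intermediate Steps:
P = 19/3 (P = 5/6 + (1/6)*33 = 5/6 + 11/2 = 19/3 ≈ 6.3333)
P*(-278) = (19/3)*(-278) = -5282/3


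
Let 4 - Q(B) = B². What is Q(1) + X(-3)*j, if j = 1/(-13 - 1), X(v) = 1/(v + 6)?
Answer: 125/42 ≈ 2.9762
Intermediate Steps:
Q(B) = 4 - B²
X(v) = 1/(6 + v)
j = -1/14 (j = 1/(-14) = -1/14 ≈ -0.071429)
Q(1) + X(-3)*j = (4 - 1*1²) - 1/14/(6 - 3) = (4 - 1*1) - 1/14/3 = (4 - 1) + (⅓)*(-1/14) = 3 - 1/42 = 125/42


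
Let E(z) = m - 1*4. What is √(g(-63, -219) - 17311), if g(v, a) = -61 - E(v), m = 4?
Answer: 2*I*√4343 ≈ 131.8*I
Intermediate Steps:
E(z) = 0 (E(z) = 4 - 1*4 = 4 - 4 = 0)
g(v, a) = -61 (g(v, a) = -61 - 1*0 = -61 + 0 = -61)
√(g(-63, -219) - 17311) = √(-61 - 17311) = √(-17372) = 2*I*√4343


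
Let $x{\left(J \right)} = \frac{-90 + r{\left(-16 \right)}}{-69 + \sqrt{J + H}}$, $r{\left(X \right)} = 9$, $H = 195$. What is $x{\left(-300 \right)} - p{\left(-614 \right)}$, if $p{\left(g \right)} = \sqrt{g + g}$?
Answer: $\frac{1863}{1622} - 2 i \sqrt{307} + \frac{27 i \sqrt{105}}{1622} \approx 1.1486 - 34.872 i$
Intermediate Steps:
$x{\left(J \right)} = - \frac{81}{-69 + \sqrt{195 + J}}$ ($x{\left(J \right)} = \frac{-90 + 9}{-69 + \sqrt{J + 195}} = - \frac{81}{-69 + \sqrt{195 + J}}$)
$p{\left(g \right)} = \sqrt{2} \sqrt{g}$ ($p{\left(g \right)} = \sqrt{2 g} = \sqrt{2} \sqrt{g}$)
$x{\left(-300 \right)} - p{\left(-614 \right)} = - \frac{81}{-69 + \sqrt{195 - 300}} - \sqrt{2} \sqrt{-614} = - \frac{81}{-69 + \sqrt{-105}} - \sqrt{2} i \sqrt{614} = - \frac{81}{-69 + i \sqrt{105}} - 2 i \sqrt{307}$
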